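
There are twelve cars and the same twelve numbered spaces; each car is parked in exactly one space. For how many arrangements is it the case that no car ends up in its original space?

176214841

The number of derangements of 12 is !12 = Σ_{k=0}^{12} (-1)^k·12!/k!
= 12! - 12!/1! + 12!/2! - 12!/3! + 12!/4! - 12!/5! + 12!/6! - 12!/7! + 12!/8! - 12!/9! + 12!/10! - 12!/11! + 12!/12!
= 479001600 - 479001600 + 239500800 - 79833600 + 19958400 - 3991680 + 665280 - 95040 + 11880 - 1320 + 132 - 12 + 1
= 176214841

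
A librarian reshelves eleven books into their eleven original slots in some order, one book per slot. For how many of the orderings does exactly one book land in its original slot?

14684571

Pick the single fixed position: C(11,1) = 11 ways.
The remaining 10 must be deranged: !10 = 1334961.
Total: 11 × 1334961 = 14684571.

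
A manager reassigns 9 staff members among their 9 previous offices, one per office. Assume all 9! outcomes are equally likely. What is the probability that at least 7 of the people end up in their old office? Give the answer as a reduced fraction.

37/362880

Favorable outcomes: Σ_{i≥7} C(9,i)·!(9-i) = 36·1 + 9·0 + 1·1 = 37.
Total outcomes: 9! = 362880.
Probability = 37/362880 = 37/362880.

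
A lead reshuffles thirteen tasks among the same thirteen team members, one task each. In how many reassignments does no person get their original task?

2290792932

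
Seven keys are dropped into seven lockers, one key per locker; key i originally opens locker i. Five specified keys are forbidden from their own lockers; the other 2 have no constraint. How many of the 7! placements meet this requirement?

Let A_j be the event that the j-th constrained one is fixed. By inclusion-exclusion over the 5 events:
Σ_{j=0}^{5} (-1)^j C(5,j)(7-j)!
= C(5,0)·7! - C(5,1)·6! + C(5,2)·5! - C(5,3)·4! + C(5,4)·3! - C(5,5)·2!
= 5040 - 3600 + 1200 - 240 + 30 - 2
= 2428

2428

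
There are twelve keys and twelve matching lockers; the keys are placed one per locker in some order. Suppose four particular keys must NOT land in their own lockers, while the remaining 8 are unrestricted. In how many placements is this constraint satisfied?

Let A_j be the event that the j-th constrained one is fixed. By inclusion-exclusion over the 4 events:
Σ_{j=0}^{4} (-1)^j C(4,j)(12-j)!
= C(4,0)·12! - C(4,1)·11! + C(4,2)·10! - C(4,3)·9! + C(4,4)·8!
= 479001600 - 159667200 + 21772800 - 1451520 + 40320
= 339696000

339696000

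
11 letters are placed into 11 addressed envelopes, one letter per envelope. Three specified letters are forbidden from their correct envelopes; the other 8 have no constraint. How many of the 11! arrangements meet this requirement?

Let A_j be the event that the j-th constrained one is fixed. By inclusion-exclusion over the 3 events:
Σ_{j=0}^{3} (-1)^j C(3,j)(11-j)!
= C(3,0)·11! - C(3,1)·10! + C(3,2)·9! - C(3,3)·8!
= 39916800 - 10886400 + 1088640 - 40320
= 30078720

30078720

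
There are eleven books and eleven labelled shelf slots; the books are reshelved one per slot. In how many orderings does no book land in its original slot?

14684570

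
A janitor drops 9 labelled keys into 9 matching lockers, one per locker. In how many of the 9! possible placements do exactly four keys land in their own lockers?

5544

Choose which 4 of the 9 are fixed: C(9,4) = 126.
The other 5 form a derangement: !5 = 44.
Total: 126 × 44 = 5544.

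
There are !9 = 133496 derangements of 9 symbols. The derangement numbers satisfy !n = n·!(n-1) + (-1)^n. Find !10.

1334961

!10 = 10·133496 + 1 = 1334961.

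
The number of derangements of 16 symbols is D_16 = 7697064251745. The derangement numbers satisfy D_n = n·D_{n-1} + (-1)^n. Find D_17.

130850092279664

D_17 = 17·7697064251745 - 1 = 130850092279664.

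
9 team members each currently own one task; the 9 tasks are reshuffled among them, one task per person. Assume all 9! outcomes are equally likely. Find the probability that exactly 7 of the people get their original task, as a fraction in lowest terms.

Favorable outcomes: C(9,7)·!2 = 36·1 = 36.
Total outcomes: 9! = 362880.
Probability = 36/362880 = 1/10080.

1/10080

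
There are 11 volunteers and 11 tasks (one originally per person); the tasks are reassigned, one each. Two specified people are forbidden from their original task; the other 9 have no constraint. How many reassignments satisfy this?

Inclusion-exclusion on the 2 forbidden self-matches:
Σ_{j=0}^{2} (-1)^j C(2,j)(11-j)!
= C(2,0)·11! - C(2,1)·10! + C(2,2)·9!
= 39916800 - 7257600 + 362880
= 33022080

33022080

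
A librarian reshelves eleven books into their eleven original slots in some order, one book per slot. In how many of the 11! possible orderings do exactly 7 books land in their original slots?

2970

Choose which 7 of the 11 are fixed: C(11,7) = 330.
The remaining 4 must be deranged: !4 = 9.
Total: 330 × 9 = 2970.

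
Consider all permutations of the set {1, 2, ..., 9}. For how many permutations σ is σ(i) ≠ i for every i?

Recurrence: !9 = 9·!8 + (-1)^9.
!9 = 9·14833 - 1 = 133496

133496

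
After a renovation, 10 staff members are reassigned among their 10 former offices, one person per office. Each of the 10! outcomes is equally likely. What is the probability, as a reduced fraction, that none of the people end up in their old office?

16481/44800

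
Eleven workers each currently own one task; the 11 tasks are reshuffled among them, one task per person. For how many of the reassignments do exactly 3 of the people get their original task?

2447445

Pick the 3 fixed positions: C(11,3) = 165 ways.
The other 8 form a derangement: !8 = 14833.
Total: 165 × 14833 = 2447445.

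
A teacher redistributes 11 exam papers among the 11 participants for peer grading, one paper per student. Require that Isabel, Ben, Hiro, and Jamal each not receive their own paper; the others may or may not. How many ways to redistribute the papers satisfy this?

27422640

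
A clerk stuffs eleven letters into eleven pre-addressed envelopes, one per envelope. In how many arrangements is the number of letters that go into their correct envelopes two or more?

10547659

# with exactly i fixed is C(11,i)·!(11-i); sum over i=2..11:
  i=2: C(11,2)·!9 = 55·133496 = 7342280
  i=3: C(11,3)·!8 = 165·14833 = 2447445
  i=4: C(11,4)·!7 = 330·1854 = 611820
  i=5: C(11,5)·!6 = 462·265 = 122430
  i=6: C(11,6)·!5 = 462·44 = 20328
  i=7: C(11,7)·!4 = 330·9 = 2970
  i=8: C(11,8)·!3 = 165·2 = 330
  i=9: C(11,9)·!2 = 55·1 = 55
  i=10: C(11,10)·!1 = 11·0 = 0
  i=11: C(11,11)·!0 = 1·1 = 1
Total = 10547659.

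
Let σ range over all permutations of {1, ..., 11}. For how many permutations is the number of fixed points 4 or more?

757934

Sum C(11,i)·!(11-i) for i = 4..11:
  i=4: C(11,4)·!7 = 330·1854 = 611820
  i=5: C(11,5)·!6 = 462·265 = 122430
  i=6: C(11,6)·!5 = 462·44 = 20328
  i=7: C(11,7)·!4 = 330·9 = 2970
  i=8: C(11,8)·!3 = 165·2 = 330
  i=9: C(11,9)·!2 = 55·1 = 55
  i=10: C(11,10)·!1 = 11·0 = 0
  i=11: C(11,11)·!0 = 1·1 = 1
Total = 757934.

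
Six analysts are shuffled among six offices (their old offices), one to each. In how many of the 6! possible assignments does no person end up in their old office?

265

The subfactorial !6 = [6!/e] (nearest integer).
6! = 720, and 720/e ≈ 264.87, so !6 = 265.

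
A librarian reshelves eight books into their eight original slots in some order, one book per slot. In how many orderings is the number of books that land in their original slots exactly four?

630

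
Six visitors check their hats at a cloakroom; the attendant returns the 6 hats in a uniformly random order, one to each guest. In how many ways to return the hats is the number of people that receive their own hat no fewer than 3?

# with exactly i fixed is C(6,i)·!(6-i); sum over i=3..6:
  i=3: C(6,3)·!3 = 20·2 = 40
  i=4: C(6,4)·!2 = 15·1 = 15
  i=5: C(6,5)·!1 = 6·0 = 0
  i=6: C(6,6)·!0 = 1·1 = 1
Total = 56.

56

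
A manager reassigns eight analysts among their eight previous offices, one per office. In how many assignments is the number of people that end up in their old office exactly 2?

7420

Pick the 2 fixed positions: C(8,2) = 28 ways.
The remaining 6 must be deranged: !6 = 265.
Total: 28 × 265 = 7420.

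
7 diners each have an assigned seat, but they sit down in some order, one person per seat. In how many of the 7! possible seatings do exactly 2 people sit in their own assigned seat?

Choose which 2 of the 7 are fixed: C(7,2) = 21.
The other 5 form a derangement: !5 = 44.
Total: 21 × 44 = 924.

924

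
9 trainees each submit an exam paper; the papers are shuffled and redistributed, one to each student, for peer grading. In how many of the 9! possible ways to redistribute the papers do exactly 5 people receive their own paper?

Choose which 5 of the 9 are fixed: C(9,5) = 126.
The other 4 form a derangement: !4 = 9.
Total: 126 × 9 = 1134.

1134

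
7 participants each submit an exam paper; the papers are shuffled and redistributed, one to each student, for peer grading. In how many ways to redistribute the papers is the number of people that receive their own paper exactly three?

315

Pick the 3 fixed positions: C(7,3) = 35 ways.
The remaining 4 must be deranged: !4 = 9.
Total: 35 × 9 = 315.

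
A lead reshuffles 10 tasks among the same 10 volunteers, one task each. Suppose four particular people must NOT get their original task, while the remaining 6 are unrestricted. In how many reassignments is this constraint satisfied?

2399760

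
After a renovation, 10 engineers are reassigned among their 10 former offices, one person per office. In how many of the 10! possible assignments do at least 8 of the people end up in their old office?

46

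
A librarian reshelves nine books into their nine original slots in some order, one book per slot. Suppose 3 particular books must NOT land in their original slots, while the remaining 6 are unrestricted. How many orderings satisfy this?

Inclusion-exclusion on the 3 forbidden self-matches:
Σ_{j=0}^{3} (-1)^j C(3,j)(9-j)!
= C(3,0)·9! - C(3,1)·8! + C(3,2)·7! - C(3,3)·6!
= 362880 - 120960 + 15120 - 720
= 256320

256320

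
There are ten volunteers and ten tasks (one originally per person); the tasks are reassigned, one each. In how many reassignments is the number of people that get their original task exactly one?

1334960

Pick the single fixed position: C(10,1) = 10 ways.
The remaining 9 must be deranged: !9 = 133496.
Total: 10 × 133496 = 1334960.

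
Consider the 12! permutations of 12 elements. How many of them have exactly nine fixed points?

440

Pick the 9 fixed positions: C(12,9) = 220 ways.
The remaining 3 must be deranged: !3 = 2.
Total: 220 × 2 = 440.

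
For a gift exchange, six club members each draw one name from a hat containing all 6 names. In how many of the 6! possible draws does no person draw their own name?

By inclusion-exclusion, !6 = Σ (-1)^k · 6!/k! for k=0..6
= 6! - 6!/1! + 6!/2! - 6!/3! + 6!/4! - 6!/5! + 6!/6!
= 720 - 720 + 360 - 120 + 30 - 6 + 1
= 265

265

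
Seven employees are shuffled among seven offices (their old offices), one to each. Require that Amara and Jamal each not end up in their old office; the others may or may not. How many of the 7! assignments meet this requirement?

3720

Let A_j be the event that the j-th constrained one is fixed. By inclusion-exclusion over the 2 events:
Σ_{j=0}^{2} (-1)^j C(2,j)(7-j)!
= C(2,0)·7! - C(2,1)·6! + C(2,2)·5!
= 5040 - 1440 + 120
= 3720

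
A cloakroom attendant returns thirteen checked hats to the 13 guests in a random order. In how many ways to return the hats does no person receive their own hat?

2290792932

!13 = 13! · Σ_{k=0}^{13} (-1)^k/k!
= 13! - 13!/1! + 13!/2! - 13!/3! + 13!/4! - 13!/5! + 13!/6! - 13!/7! + 13!/8! - 13!/9! + 13!/10! - 13!/11! + 13!/12! - 13!/13!
= 6227020800 - 6227020800 + 3113510400 - 1037836800 + 259459200 - 51891840 + 8648640 - 1235520 + 154440 - 17160 + 1716 - 156 + 13 - 1
= 2290792932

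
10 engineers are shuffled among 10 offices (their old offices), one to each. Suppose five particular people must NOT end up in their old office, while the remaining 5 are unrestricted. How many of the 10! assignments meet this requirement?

2170680

Let A_j be the event that the j-th constrained one is fixed. By inclusion-exclusion over the 5 events:
Σ_{j=0}^{5} (-1)^j C(5,j)(10-j)!
= C(5,0)·10! - C(5,1)·9! + C(5,2)·8! - C(5,3)·7! + C(5,4)·6! - C(5,5)·5!
= 3628800 - 1814400 + 403200 - 50400 + 3600 - 120
= 2170680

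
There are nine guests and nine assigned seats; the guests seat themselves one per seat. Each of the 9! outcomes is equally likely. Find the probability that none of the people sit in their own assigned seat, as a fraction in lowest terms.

16687/45360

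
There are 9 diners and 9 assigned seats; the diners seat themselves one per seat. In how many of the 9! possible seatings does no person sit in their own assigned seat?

133496

The number of derangements of 9 is !9 = Σ_{k=0}^{9} (-1)^k·9!/k!
= 9! - 9!/1! + 9!/2! - 9!/3! + 9!/4! - 9!/5! + 9!/6! - 9!/7! + 9!/8! - 9!/9!
= 362880 - 362880 + 181440 - 60480 + 15120 - 3024 + 504 - 72 + 9 - 1
= 133496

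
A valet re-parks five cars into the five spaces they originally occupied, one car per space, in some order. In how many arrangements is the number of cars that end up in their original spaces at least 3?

11

Sum C(5,i)·!(5-i) for i = 3..5:
  i=3: C(5,3)·!2 = 10·1 = 10
  i=4: C(5,4)·!1 = 5·0 = 0
  i=5: C(5,5)·!0 = 1·1 = 1
Total = 11.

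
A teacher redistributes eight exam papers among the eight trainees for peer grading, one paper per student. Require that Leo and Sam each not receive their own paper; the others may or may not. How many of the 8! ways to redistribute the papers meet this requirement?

30960

Inclusion-exclusion on the 2 forbidden self-matches:
Σ_{j=0}^{2} (-1)^j C(2,j)(8-j)!
= C(2,0)·8! - C(2,1)·7! + C(2,2)·6!
= 40320 - 10080 + 720
= 30960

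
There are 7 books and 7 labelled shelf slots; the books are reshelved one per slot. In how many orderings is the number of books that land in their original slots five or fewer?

5039

# with exactly i fixed is C(7,i)·!(7-i); sum over i=0..5:
  i=0: C(7,0)·!7 = 1·1854 = 1854
  i=1: C(7,1)·!6 = 7·265 = 1855
  i=2: C(7,2)·!5 = 21·44 = 924
  i=3: C(7,3)·!4 = 35·9 = 315
  i=4: C(7,4)·!3 = 35·2 = 70
  i=5: C(7,5)·!2 = 21·1 = 21
Total = 5039.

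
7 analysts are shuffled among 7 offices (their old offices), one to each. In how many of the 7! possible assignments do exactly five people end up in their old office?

Choose which 5 of the 7 are fixed: C(7,5) = 21.
The other 2 form a derangement: !2 = 1.
Total: 21 × 1 = 21.

21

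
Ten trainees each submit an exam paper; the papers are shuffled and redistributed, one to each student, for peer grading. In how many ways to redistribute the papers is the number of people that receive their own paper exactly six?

Pick the 6 fixed positions: C(10,6) = 210 ways.
The remaining 4 must be deranged: !4 = 9.
Total: 210 × 9 = 1890.

1890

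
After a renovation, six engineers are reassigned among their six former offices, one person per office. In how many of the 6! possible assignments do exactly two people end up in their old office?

Choose which 2 of the 6 are fixed: C(6,2) = 15.
The remaining 4 must be deranged: !4 = 9.
Total: 15 × 9 = 135.

135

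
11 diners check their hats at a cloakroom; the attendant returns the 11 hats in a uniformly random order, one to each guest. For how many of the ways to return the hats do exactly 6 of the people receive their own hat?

20328

Pick the 6 fixed positions: C(11,6) = 462 ways.
The remaining 5 must be deranged: !5 = 44.
Total: 462 × 44 = 20328.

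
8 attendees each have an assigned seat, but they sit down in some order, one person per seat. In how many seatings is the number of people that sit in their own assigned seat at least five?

141

Sum C(8,i)·!(8-i) for i = 5..8:
  i=5: C(8,5)·!3 = 56·2 = 112
  i=6: C(8,6)·!2 = 28·1 = 28
  i=7: C(8,7)·!1 = 8·0 = 0
  i=8: C(8,8)·!0 = 1·1 = 1
Total = 141.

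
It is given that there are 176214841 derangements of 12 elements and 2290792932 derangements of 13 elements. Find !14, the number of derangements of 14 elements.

!14 = (14-1)·(!13 + !12) = 13·(2290792932 + 176214841) = 13·2467007773 = 32071101049.

32071101049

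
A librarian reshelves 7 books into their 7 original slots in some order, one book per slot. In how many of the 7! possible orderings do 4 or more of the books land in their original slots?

92

# with exactly i fixed is C(7,i)·!(7-i); sum over i=4..7:
  i=4: C(7,4)·!3 = 35·2 = 70
  i=5: C(7,5)·!2 = 21·1 = 21
  i=6: C(7,6)·!1 = 7·0 = 0
  i=7: C(7,7)·!0 = 1·1 = 1
Total = 92.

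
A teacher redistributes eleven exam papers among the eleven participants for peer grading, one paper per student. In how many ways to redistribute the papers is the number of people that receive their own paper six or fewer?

39913444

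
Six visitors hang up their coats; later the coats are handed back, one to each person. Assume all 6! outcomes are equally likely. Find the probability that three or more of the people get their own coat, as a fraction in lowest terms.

7/90

Favorable outcomes: Σ_{i≥3} C(6,i)·!(6-i) = 20·2 + 15·1 + 6·0 + 1·1 = 56.
Total outcomes: 6! = 720.
Probability = 56/720 = 7/90.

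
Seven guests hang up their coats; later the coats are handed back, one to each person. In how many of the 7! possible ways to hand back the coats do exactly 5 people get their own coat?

21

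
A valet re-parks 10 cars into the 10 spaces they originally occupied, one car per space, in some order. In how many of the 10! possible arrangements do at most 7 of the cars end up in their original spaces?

Sum C(10,i)·!(10-i) for i = 0..7:
  i=0: C(10,0)·!10 = 1·1334961 = 1334961
  i=1: C(10,1)·!9 = 10·133496 = 1334960
  i=2: C(10,2)·!8 = 45·14833 = 667485
  i=3: C(10,3)·!7 = 120·1854 = 222480
  i=4: C(10,4)·!6 = 210·265 = 55650
  i=5: C(10,5)·!5 = 252·44 = 11088
  i=6: C(10,6)·!4 = 210·9 = 1890
  i=7: C(10,7)·!3 = 120·2 = 240
Total = 3628754.

3628754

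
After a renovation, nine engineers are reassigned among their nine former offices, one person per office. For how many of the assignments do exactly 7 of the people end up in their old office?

Pick the 7 fixed positions: C(9,7) = 36 ways.
The other 2 form a derangement: !2 = 1.
Total: 36 × 1 = 36.

36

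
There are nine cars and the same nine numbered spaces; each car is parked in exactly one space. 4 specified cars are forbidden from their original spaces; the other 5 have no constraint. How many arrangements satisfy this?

229080

Let A_j be the event that the j-th constrained one is fixed. By inclusion-exclusion over the 4 events:
Σ_{j=0}^{4} (-1)^j C(4,j)(9-j)!
= C(4,0)·9! - C(4,1)·8! + C(4,2)·7! - C(4,3)·6! + C(4,4)·5!
= 362880 - 161280 + 30240 - 2880 + 120
= 229080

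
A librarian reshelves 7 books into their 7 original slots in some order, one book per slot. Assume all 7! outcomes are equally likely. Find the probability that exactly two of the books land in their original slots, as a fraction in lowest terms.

Favorable outcomes: C(7,2)·!5 = 21·44 = 924.
Total outcomes: 7! = 5040.
Probability = 924/5040 = 11/60.

11/60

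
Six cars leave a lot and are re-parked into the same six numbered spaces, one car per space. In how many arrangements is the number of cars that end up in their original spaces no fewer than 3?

56

Sum C(6,i)·!(6-i) for i = 3..6:
  i=3: C(6,3)·!3 = 20·2 = 40
  i=4: C(6,4)·!2 = 15·1 = 15
  i=5: C(6,5)·!1 = 6·0 = 0
  i=6: C(6,6)·!0 = 1·1 = 1
Total = 56.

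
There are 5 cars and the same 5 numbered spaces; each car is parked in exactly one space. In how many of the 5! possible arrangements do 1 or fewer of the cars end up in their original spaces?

89

# with exactly i fixed is C(5,i)·!(5-i); sum over i=0..1:
  i=0: C(5,0)·!5 = 1·44 = 44
  i=1: C(5,1)·!4 = 5·9 = 45
Total = 89.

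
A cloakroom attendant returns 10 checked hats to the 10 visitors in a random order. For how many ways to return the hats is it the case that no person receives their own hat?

1334961

!10 is the nearest integer to 10!/e.
10! = 3628800, and 3628800/e ≈ 1334960.92, so !10 = 1334961.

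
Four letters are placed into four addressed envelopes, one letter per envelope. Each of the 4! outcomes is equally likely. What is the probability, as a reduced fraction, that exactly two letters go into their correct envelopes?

1/4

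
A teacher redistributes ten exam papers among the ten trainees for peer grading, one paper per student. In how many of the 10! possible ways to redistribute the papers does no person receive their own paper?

1334961

Use !n = (n-1)(!(n-1) + !(n-2)).
!10 = 9·(133496 + 14833) = 9·148329 = 1334961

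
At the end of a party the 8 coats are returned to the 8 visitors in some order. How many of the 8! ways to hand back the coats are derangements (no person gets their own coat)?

The subfactorial !8 = [8!/e] (nearest integer).
8! = 40320, and 40320/e ≈ 14832.90, so !8 = 14833.

14833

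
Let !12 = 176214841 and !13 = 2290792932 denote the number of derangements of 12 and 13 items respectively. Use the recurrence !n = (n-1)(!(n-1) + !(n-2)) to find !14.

32071101049

!14 = (14-1)·(!13 + !12) = 13·(2290792932 + 176214841) = 13·2467007773 = 32071101049.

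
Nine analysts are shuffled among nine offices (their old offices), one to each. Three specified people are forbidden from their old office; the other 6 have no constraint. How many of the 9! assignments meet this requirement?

256320

Inclusion-exclusion on the 3 forbidden self-matches:
Σ_{j=0}^{3} (-1)^j C(3,j)(9-j)!
= C(3,0)·9! - C(3,1)·8! + C(3,2)·7! - C(3,3)·6!
= 362880 - 120960 + 15120 - 720
= 256320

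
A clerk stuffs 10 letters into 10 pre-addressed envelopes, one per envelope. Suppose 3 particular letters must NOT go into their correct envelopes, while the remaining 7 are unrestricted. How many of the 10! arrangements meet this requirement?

2656080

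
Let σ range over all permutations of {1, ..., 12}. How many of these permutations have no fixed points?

176214841

Use !n = n·!(n-1) + (-1)^n.
!12 = 12·14684570 + 1 = 176214841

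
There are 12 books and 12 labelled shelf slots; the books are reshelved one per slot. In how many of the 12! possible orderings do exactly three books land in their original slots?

29369120

Pick the 3 fixed positions: C(12,3) = 220 ways.
The remaining 9 must be deranged: !9 = 133496.
Total: 220 × 133496 = 29369120.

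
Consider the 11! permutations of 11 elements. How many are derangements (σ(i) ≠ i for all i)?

!11 = 11! · Σ_{k=0}^{11} (-1)^k/k!
= 11! - 11!/1! + 11!/2! - 11!/3! + 11!/4! - 11!/5! + 11!/6! - 11!/7! + 11!/8! - 11!/9! + 11!/10! - 11!/11!
= 39916800 - 39916800 + 19958400 - 6652800 + 1663200 - 332640 + 55440 - 7920 + 990 - 110 + 11 - 1
= 14684570

14684570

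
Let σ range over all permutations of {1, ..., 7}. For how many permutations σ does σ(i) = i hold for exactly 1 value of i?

Pick the single fixed position: C(7,1) = 7 ways.
The other 6 form a derangement: !6 = 265.
Total: 7 × 265 = 1855.

1855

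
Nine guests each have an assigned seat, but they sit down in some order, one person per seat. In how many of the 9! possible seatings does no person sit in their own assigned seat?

133496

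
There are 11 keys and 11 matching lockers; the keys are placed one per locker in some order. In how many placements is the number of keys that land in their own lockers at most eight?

# with exactly i fixed is C(11,i)·!(11-i); sum over i=0..8:
  i=0: C(11,0)·!11 = 1·14684570 = 14684570
  i=1: C(11,1)·!10 = 11·1334961 = 14684571
  i=2: C(11,2)·!9 = 55·133496 = 7342280
  i=3: C(11,3)·!8 = 165·14833 = 2447445
  i=4: C(11,4)·!7 = 330·1854 = 611820
  i=5: C(11,5)·!6 = 462·265 = 122430
  i=6: C(11,6)·!5 = 462·44 = 20328
  i=7: C(11,7)·!4 = 330·9 = 2970
  i=8: C(11,8)·!3 = 165·2 = 330
Total = 39916744.

39916744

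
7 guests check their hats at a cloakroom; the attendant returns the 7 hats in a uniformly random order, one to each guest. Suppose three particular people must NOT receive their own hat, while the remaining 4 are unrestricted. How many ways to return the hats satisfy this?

3216

Inclusion-exclusion on the 3 forbidden self-matches:
Σ_{j=0}^{3} (-1)^j C(3,j)(7-j)!
= C(3,0)·7! - C(3,1)·6! + C(3,2)·5! - C(3,3)·4!
= 5040 - 2160 + 360 - 24
= 3216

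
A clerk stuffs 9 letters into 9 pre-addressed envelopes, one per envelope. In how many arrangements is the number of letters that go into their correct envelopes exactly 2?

66744

Pick the 2 fixed positions: C(9,2) = 36 ways.
The remaining 7 must be deranged: !7 = 1854.
Total: 36 × 1854 = 66744.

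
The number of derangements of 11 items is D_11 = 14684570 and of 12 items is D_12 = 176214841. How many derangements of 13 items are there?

2290792932

D_13 = (13-1)·(D_12 + D_11) = 12·(176214841 + 14684570) = 12·190899411 = 2290792932.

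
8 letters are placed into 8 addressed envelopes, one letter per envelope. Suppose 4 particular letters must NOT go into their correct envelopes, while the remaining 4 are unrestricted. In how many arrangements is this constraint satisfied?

Inclusion-exclusion on the 4 forbidden self-matches:
Σ_{j=0}^{4} (-1)^j C(4,j)(8-j)!
= C(4,0)·8! - C(4,1)·7! + C(4,2)·6! - C(4,3)·5! + C(4,4)·4!
= 40320 - 20160 + 4320 - 480 + 24
= 24024

24024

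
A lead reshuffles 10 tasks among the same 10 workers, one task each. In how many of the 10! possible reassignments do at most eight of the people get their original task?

3628799

Sum C(10,i)·!(10-i) for i = 0..8:
  i=0: C(10,0)·!10 = 1·1334961 = 1334961
  i=1: C(10,1)·!9 = 10·133496 = 1334960
  i=2: C(10,2)·!8 = 45·14833 = 667485
  i=3: C(10,3)·!7 = 120·1854 = 222480
  i=4: C(10,4)·!6 = 210·265 = 55650
  i=5: C(10,5)·!5 = 252·44 = 11088
  i=6: C(10,6)·!4 = 210·9 = 1890
  i=7: C(10,7)·!3 = 120·2 = 240
  i=8: C(10,8)·!2 = 45·1 = 45
Total = 3628799.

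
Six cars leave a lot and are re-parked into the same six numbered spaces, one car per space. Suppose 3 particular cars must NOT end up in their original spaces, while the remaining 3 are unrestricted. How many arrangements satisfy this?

426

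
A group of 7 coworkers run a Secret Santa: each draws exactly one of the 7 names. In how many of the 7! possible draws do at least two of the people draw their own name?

1331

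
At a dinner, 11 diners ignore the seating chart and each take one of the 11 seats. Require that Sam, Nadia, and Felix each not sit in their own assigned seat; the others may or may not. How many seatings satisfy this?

30078720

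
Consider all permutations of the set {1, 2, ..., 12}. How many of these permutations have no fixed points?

176214841

By inclusion-exclusion, !12 = Σ (-1)^k · 12!/k! for k=0..12
= 12! - 12!/1! + 12!/2! - 12!/3! + 12!/4! - 12!/5! + 12!/6! - 12!/7! + 12!/8! - 12!/9! + 12!/10! - 12!/11! + 12!/12!
= 479001600 - 479001600 + 239500800 - 79833600 + 19958400 - 3991680 + 665280 - 95040 + 11880 - 1320 + 132 - 12 + 1
= 176214841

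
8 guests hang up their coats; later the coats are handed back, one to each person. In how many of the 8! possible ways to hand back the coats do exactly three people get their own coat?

2464

Pick the 3 fixed positions: C(8,3) = 56 ways.
The remaining 5 must be deranged: !5 = 44.
Total: 56 × 44 = 2464.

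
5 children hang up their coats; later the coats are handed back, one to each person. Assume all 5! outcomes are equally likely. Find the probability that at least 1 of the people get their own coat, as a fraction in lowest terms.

19/30

Favorable outcomes: Σ_{i≥1} C(5,i)·!(5-i) = 5·9 + 10·2 + 10·1 + 5·0 + 1·1 = 76.
Total outcomes: 5! = 120.
Probability = 76/120 = 19/30.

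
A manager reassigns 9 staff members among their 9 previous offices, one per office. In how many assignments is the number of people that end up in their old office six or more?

# with exactly i fixed is C(9,i)·!(9-i); sum over i=6..9:
  i=6: C(9,6)·!3 = 84·2 = 168
  i=7: C(9,7)·!2 = 36·1 = 36
  i=8: C(9,8)·!1 = 9·0 = 0
  i=9: C(9,9)·!0 = 1·1 = 1
Total = 205.

205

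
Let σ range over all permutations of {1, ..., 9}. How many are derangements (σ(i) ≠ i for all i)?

!9 = 9! · Σ_{k=0}^{9} (-1)^k/k!
= 9! - 9!/1! + 9!/2! - 9!/3! + 9!/4! - 9!/5! + 9!/6! - 9!/7! + 9!/8! - 9!/9!
= 362880 - 362880 + 181440 - 60480 + 15120 - 3024 + 504 - 72 + 9 - 1
= 133496

133496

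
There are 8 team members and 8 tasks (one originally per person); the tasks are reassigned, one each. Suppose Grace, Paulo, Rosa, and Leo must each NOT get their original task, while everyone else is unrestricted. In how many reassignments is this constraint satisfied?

24024

Inclusion-exclusion on the 4 forbidden self-matches:
Σ_{j=0}^{4} (-1)^j C(4,j)(8-j)!
= C(4,0)·8! - C(4,1)·7! + C(4,2)·6! - C(4,3)·5! + C(4,4)·4!
= 40320 - 20160 + 4320 - 480 + 24
= 24024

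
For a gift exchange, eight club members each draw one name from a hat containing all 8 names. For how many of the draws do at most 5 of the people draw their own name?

40291

Sum C(8,i)·!(8-i) for i = 0..5:
  i=0: C(8,0)·!8 = 1·14833 = 14833
  i=1: C(8,1)·!7 = 8·1854 = 14832
  i=2: C(8,2)·!6 = 28·265 = 7420
  i=3: C(8,3)·!5 = 56·44 = 2464
  i=4: C(8,4)·!4 = 70·9 = 630
  i=5: C(8,5)·!3 = 56·2 = 112
Total = 40291.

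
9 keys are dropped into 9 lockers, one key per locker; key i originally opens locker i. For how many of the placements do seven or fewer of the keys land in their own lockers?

# with exactly i fixed is C(9,i)·!(9-i); sum over i=0..7:
  i=0: C(9,0)·!9 = 1·133496 = 133496
  i=1: C(9,1)·!8 = 9·14833 = 133497
  i=2: C(9,2)·!7 = 36·1854 = 66744
  i=3: C(9,3)·!6 = 84·265 = 22260
  i=4: C(9,4)·!5 = 126·44 = 5544
  i=5: C(9,5)·!4 = 126·9 = 1134
  i=6: C(9,6)·!3 = 84·2 = 168
  i=7: C(9,7)·!2 = 36·1 = 36
Total = 362879.

362879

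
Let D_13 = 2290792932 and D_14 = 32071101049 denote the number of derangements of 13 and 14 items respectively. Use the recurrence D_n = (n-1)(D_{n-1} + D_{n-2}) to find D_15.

D_15 = (15-1)·(D_14 + D_13) = 14·(32071101049 + 2290792932) = 14·34361893981 = 481066515734.

481066515734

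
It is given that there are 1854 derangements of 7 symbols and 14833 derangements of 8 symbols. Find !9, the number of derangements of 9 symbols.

133496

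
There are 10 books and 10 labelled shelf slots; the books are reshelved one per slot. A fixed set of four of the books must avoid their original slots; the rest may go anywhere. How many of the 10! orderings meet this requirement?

Let A_j be the event that the j-th constrained one is fixed. By inclusion-exclusion over the 4 events:
Σ_{j=0}^{4} (-1)^j C(4,j)(10-j)!
= C(4,0)·10! - C(4,1)·9! + C(4,2)·8! - C(4,3)·7! + C(4,4)·6!
= 3628800 - 1451520 + 241920 - 20160 + 720
= 2399760

2399760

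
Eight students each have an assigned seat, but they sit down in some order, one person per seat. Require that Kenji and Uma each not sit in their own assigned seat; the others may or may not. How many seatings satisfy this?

Let A_j be the event that the j-th constrained one is fixed. By inclusion-exclusion over the 2 events:
Σ_{j=0}^{2} (-1)^j C(2,j)(8-j)!
= C(2,0)·8! - C(2,1)·7! + C(2,2)·6!
= 40320 - 10080 + 720
= 30960

30960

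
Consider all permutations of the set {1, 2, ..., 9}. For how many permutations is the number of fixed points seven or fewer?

362879

# with exactly i fixed is C(9,i)·!(9-i); sum over i=0..7:
  i=0: C(9,0)·!9 = 1·133496 = 133496
  i=1: C(9,1)·!8 = 9·14833 = 133497
  i=2: C(9,2)·!7 = 36·1854 = 66744
  i=3: C(9,3)·!6 = 84·265 = 22260
  i=4: C(9,4)·!5 = 126·44 = 5544
  i=5: C(9,5)·!4 = 126·9 = 1134
  i=6: C(9,6)·!3 = 84·2 = 168
  i=7: C(9,7)·!2 = 36·1 = 36
Total = 362879.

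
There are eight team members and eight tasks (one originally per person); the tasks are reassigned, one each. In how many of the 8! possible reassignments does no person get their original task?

Use !n = n·!(n-1) + (-1)^n.
!8 = 8·1854 + 1 = 14833

14833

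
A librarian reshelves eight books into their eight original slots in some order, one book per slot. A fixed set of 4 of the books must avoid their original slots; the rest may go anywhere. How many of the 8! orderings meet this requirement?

24024

Inclusion-exclusion on the 4 forbidden self-matches:
Σ_{j=0}^{4} (-1)^j C(4,j)(8-j)!
= C(4,0)·8! - C(4,1)·7! + C(4,2)·6! - C(4,3)·5! + C(4,4)·4!
= 40320 - 20160 + 4320 - 480 + 24
= 24024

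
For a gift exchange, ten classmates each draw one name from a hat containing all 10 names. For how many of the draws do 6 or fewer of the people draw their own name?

# with exactly i fixed is C(10,i)·!(10-i); sum over i=0..6:
  i=0: C(10,0)·!10 = 1·1334961 = 1334961
  i=1: C(10,1)·!9 = 10·133496 = 1334960
  i=2: C(10,2)·!8 = 45·14833 = 667485
  i=3: C(10,3)·!7 = 120·1854 = 222480
  i=4: C(10,4)·!6 = 210·265 = 55650
  i=5: C(10,5)·!5 = 252·44 = 11088
  i=6: C(10,6)·!4 = 210·9 = 1890
Total = 3628514.

3628514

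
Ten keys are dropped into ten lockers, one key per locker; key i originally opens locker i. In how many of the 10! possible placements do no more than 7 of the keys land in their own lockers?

Sum C(10,i)·!(10-i) for i = 0..7:
  i=0: C(10,0)·!10 = 1·1334961 = 1334961
  i=1: C(10,1)·!9 = 10·133496 = 1334960
  i=2: C(10,2)·!8 = 45·14833 = 667485
  i=3: C(10,3)·!7 = 120·1854 = 222480
  i=4: C(10,4)·!6 = 210·265 = 55650
  i=5: C(10,5)·!5 = 252·44 = 11088
  i=6: C(10,6)·!4 = 210·9 = 1890
  i=7: C(10,7)·!3 = 120·2 = 240
Total = 3628754.

3628754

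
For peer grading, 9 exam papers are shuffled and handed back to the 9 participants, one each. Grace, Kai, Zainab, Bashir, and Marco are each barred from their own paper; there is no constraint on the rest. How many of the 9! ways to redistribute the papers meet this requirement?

205056

Inclusion-exclusion on the 5 forbidden self-matches:
Σ_{j=0}^{5} (-1)^j C(5,j)(9-j)!
= C(5,0)·9! - C(5,1)·8! + C(5,2)·7! - C(5,3)·6! + C(5,4)·5! - C(5,5)·4!
= 362880 - 201600 + 50400 - 7200 + 600 - 24
= 205056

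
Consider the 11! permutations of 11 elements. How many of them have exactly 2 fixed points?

Choose which 2 of the 11 are fixed: C(11,2) = 55.
The remaining 9 must be deranged: !9 = 133496.
Total: 55 × 133496 = 7342280.

7342280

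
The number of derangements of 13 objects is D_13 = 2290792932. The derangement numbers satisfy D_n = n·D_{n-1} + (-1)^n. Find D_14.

D_14 = 14·2290792932 + 1 = 32071101049.

32071101049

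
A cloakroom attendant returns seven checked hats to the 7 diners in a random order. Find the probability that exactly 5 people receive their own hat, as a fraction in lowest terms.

1/240

Favorable outcomes: C(7,5)·!2 = 21·1 = 21.
Total outcomes: 7! = 5040.
Probability = 21/5040 = 1/240.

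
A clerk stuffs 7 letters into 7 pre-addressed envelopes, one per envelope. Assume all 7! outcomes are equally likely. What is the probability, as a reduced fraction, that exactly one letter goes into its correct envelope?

53/144

Favorable outcomes: C(7,1)·!6 = 7·265 = 1855.
Total outcomes: 7! = 5040.
Probability = 1855/5040 = 53/144.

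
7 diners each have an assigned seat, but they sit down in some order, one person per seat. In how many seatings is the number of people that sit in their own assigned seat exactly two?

924

Choose which 2 of the 7 are fixed: C(7,2) = 21.
The other 5 form a derangement: !5 = 44.
Total: 21 × 44 = 924.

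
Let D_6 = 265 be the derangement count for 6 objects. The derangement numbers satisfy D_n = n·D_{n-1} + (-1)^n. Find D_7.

D_7 = 7·265 - 1 = 1854.

1854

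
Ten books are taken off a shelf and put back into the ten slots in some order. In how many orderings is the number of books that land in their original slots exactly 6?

1890

Choose which 6 of the 10 are fixed: C(10,6) = 210.
The remaining 4 must be deranged: !4 = 9.
Total: 210 × 9 = 1890.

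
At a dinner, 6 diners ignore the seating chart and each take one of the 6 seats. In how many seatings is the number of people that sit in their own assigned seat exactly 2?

135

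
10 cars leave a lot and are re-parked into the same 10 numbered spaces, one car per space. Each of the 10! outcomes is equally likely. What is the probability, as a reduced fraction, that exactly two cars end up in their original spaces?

Favorable outcomes: C(10,2)·!8 = 45·14833 = 667485.
Total outcomes: 10! = 3628800.
Probability = 667485/3628800 = 2119/11520.

2119/11520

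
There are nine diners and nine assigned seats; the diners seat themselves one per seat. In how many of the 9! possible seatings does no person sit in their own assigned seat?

133496

!9 is the nearest integer to 9!/e.
9! = 362880, and 362880/e ≈ 133496.09, so !9 = 133496.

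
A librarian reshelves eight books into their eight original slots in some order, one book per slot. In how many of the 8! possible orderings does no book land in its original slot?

!8 is the nearest integer to 8!/e.
8! = 40320, and 40320/e ≈ 14832.90, so !8 = 14833.

14833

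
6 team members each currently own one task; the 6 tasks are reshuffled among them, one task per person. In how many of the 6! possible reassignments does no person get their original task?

265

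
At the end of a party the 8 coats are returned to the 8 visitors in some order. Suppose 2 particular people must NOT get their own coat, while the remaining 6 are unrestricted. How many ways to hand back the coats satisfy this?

Let A_j be the event that the j-th constrained one is fixed. By inclusion-exclusion over the 2 events:
Σ_{j=0}^{2} (-1)^j C(2,j)(8-j)!
= C(2,0)·8! - C(2,1)·7! + C(2,2)·6!
= 40320 - 10080 + 720
= 30960

30960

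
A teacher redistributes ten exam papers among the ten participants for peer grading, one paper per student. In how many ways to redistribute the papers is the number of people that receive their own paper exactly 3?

222480

Pick the 3 fixed positions: C(10,3) = 120 ways.
The remaining 7 must be deranged: !7 = 1854.
Total: 120 × 1854 = 222480.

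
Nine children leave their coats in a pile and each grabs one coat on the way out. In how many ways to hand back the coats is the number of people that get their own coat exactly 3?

22260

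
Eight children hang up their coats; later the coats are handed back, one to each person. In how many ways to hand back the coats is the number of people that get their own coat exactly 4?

Pick the 4 fixed positions: C(8,4) = 70 ways.
The remaining 4 must be deranged: !4 = 9.
Total: 70 × 9 = 630.

630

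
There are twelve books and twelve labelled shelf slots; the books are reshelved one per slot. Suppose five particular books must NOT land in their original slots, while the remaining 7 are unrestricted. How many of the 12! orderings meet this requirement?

312273360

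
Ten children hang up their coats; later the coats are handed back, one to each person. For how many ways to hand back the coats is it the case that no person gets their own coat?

1334961

The number of derangements of 10 is !10 = Σ_{k=0}^{10} (-1)^k·10!/k!
= 10! - 10!/1! + 10!/2! - 10!/3! + 10!/4! - 10!/5! + 10!/6! - 10!/7! + 10!/8! - 10!/9! + 10!/10!
= 3628800 - 3628800 + 1814400 - 604800 + 151200 - 30240 + 5040 - 720 + 90 - 10 + 1
= 1334961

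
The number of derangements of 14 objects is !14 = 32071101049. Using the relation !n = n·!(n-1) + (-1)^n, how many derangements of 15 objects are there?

!15 = 15·32071101049 - 1 = 481066515734.

481066515734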